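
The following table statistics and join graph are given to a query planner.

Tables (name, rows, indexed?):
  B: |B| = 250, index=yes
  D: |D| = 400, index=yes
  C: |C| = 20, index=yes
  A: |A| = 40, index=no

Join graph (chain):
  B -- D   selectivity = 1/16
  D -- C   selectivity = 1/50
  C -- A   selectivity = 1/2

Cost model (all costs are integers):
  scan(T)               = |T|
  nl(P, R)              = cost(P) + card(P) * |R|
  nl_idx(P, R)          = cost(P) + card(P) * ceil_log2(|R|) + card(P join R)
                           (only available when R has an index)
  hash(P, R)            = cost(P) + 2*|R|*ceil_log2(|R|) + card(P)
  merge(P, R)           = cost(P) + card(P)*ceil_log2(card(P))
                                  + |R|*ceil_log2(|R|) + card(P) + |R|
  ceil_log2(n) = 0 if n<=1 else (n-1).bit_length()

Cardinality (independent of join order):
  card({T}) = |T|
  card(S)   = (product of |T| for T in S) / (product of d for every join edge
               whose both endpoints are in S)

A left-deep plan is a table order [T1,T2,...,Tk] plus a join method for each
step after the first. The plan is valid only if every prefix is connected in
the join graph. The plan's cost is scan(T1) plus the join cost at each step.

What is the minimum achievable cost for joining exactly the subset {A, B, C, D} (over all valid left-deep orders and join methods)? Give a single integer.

7030

Selinger DP over subsets of {A,B,C,D}:
  {B}: scan cost=250, card=250
  {D}: scan cost=400, card=400
  {C}: scan cost=20, card=20
  {A}: scan cost=40, card=40
  {BD}: card=6250; try (B,hash)→4800, (D,merge)→6500, (B,merge)→6650, (D,hash)→7700, (D,nl_idx)→8750, (B,nl_idx)→9850 …(+2); best=4800 via (B,hash)
  {CD}: card=160; try (D,nl_idx)→360, (C,hash)→1000, (C,nl_idx)→2560, (D,merge)→4140, (C,merge)→4520, (D,hash)→7240 …(+2); best=360 via (D,nl_idx)
  {AC}: card=400; try (C,hash)→280, (A,merge)→420, (C,merge)→440, (A,hash)→520, (C,nl_idx)→640, (A,nl)→820 …(+1); best=280 via (C,hash)
  {BCD}: card=2500; try (B,merge)→4050, (B,nl_idx)→4140, (B,hash)→4520, (C,hash)→11250, (C,nl_idx)→38550, (B,nl)→40360 …(+2); best=4050 via (B,merge)
  {ACD}: card=3200; try (A,hash)→1000, (A,merge)→2080, (A,nl)→6760, (D,nl_idx)→7080, (D,hash)→7880, (D,merge)→8280 …(+1); best=1000 via (A,hash)
  {ABCD}: card=50000; try (A,hash)→7030, (B,hash)→8200, (A,merge)→36830, (B,merge)→44850, (B,nl_idx)→76600, (A,nl)→104050 …(+1); best=7030 via (A,hash)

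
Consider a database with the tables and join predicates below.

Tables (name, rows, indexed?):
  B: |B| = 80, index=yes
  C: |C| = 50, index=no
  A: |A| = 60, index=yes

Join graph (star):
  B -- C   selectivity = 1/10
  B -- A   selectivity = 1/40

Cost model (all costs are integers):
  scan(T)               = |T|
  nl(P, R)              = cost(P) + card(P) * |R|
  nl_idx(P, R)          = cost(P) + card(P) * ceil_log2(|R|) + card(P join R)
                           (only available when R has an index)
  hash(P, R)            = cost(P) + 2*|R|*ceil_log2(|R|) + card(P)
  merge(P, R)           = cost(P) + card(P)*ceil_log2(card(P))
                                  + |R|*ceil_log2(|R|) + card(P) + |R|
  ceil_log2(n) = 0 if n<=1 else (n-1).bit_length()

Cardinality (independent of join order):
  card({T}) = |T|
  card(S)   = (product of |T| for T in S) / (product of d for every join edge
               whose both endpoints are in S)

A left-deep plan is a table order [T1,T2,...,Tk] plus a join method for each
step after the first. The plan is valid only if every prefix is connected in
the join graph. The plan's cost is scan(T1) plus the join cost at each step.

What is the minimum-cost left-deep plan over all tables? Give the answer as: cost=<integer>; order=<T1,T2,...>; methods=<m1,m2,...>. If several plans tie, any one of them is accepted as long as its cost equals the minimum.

Selinger DP (subsets sized 1..n):
  {B}: scan cost=80, card=80
  {C}: scan cost=50, card=50
  {A}: scan cost=60, card=60
  {BC}: card=400; try (C,hash)→760, (B,nl_idx)→800, (B,merge)→1040, (C,merge)→1070, (B,hash)→1220, (B,nl)→4050 …(+1); best=760 via (C,hash)
  {AB}: card=120; try (B,nl_idx)→600, (A,nl_idx)→680, (A,hash)→880, (B,merge)→1120, (A,merge)→1140, (B,hash)→1240 …(+2); best=600 via (B,nl_idx)
  {ABC}: card=600; try (C,hash)→1320, (A,hash)→1880, (C,merge)→1910, (A,nl_idx)→3760, (A,merge)→5180, (C,nl)→6600 …(+1); best=1320 via (C,hash)

cost=1320; order=A,B,C; methods=nl_idx,hash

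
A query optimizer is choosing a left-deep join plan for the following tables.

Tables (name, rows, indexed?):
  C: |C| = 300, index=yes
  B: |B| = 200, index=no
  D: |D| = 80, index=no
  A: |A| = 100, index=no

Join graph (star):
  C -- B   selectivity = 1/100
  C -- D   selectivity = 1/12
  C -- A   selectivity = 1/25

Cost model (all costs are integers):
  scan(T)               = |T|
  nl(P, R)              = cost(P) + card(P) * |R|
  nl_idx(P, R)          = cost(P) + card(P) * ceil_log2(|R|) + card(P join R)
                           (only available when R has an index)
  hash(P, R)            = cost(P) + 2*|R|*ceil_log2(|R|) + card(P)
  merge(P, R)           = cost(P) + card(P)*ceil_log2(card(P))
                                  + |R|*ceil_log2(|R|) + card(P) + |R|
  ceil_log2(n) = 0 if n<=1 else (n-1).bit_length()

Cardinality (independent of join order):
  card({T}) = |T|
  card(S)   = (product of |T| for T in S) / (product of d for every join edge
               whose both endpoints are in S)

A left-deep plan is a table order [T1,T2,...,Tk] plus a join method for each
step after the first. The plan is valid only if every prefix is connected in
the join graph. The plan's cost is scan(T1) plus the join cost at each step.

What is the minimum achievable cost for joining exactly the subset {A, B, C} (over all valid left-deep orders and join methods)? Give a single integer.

Selinger DP over subsets of {A,B,C}:
  {C}: scan cost=300, card=300
  {B}: scan cost=200, card=200
  {A}: scan cost=100, card=100
  {BC}: card=600; try (C,nl_idx)→2600, (B,hash)→3800, (C,merge)→5000, (B,merge)→5100, (C,hash)→5800, (C,nl)→60200 …(+1); best=2600 via (C,nl_idx)
  {AC}: card=1200; try (A,hash)→2000, (C,nl_idx)→2200, (C,merge)→3900, (A,merge)→4100, (C,hash)→5600, (C,nl)→30100 …(+1); best=2000 via (A,hash)
  {ABC}: card=2400; try (A,hash)→4600, (B,hash)→6400, (A,merge)→10000, (B,merge)→18200, (A,nl)→62600, (B,nl)→242000; best=4600 via (A,hash)

4600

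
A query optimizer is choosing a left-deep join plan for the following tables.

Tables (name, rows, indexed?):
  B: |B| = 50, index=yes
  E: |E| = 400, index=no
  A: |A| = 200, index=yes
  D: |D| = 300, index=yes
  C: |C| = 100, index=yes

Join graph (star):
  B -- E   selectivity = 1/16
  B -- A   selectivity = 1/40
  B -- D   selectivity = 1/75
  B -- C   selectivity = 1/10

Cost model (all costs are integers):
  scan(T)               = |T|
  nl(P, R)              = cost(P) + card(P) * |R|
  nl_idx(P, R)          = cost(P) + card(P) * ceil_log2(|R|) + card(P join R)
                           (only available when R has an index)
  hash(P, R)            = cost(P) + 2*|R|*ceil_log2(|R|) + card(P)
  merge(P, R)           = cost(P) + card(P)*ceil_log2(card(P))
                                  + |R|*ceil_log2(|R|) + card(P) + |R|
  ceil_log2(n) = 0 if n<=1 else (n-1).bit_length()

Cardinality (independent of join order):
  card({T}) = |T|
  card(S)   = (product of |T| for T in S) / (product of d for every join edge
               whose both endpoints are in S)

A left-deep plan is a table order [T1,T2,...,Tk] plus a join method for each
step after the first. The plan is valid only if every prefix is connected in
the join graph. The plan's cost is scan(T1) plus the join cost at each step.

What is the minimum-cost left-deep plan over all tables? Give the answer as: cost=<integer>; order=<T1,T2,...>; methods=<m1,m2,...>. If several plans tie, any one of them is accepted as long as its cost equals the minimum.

cost=22900; order=B,D,A,C,E; methods=nl_idx,nl_idx,hash,hash

Selinger DP (subsets sized 1..n):
  {B}: scan cost=50, card=50
  {E}: scan cost=400, card=400
  {A}: scan cost=200, card=200
  {D}: scan cost=300, card=300
  {C}: scan cost=100, card=100
  {BE}: card=1250; try (B,hash)→1400, (B,nl_idx)→4050, (E,merge)→4400, (B,merge)→4750, (E,hash)→7300, (E,nl)→20050 …(+1); best=1400 via (B,hash)
  {AB}: card=250; try (A,nl_idx)→700, (B,hash)→1000, (B,nl_idx)→1650, (A,merge)→2200, (B,merge)→2350, (A,hash)→3300 …(+2); best=700 via (A,nl_idx)
  {BD}: card=200; try (D,nl_idx)→700, (B,hash)→1200, (B,nl_idx)→2300, (D,merge)→3400, (B,merge)→3650, (D,hash)→5500 …(+2); best=700 via (D,nl_idx)
  {BC}: card=500; try (B,hash)→800, (C,nl_idx)→900, (C,merge)→1200, (B,nl_idx)→1200, (B,merge)→1250, (C,hash)→1500 …(+2); best=800 via (B,hash)
  {ABE}: card=6250; try (A,hash)→5850, (E,merge)→6950, (E,hash)→8150, (A,nl_idx)→17650, (A,merge)→18200, (E,nl)→100700 …(+1); best=5850 via (A,hash)
  {BDE}: card=5000; try (E,merge)→6500, (D,hash)→8050, (E,hash)→8100, (D,nl_idx)→17650, (D,merge)→19400, (E,nl)→80700 …(+1); best=6500 via (E,merge)
  {BCE}: card=12500; try (C,hash)→4050, (E,hash)→8500, (E,merge)→9800, (C,merge)→17200, (C,nl_idx)→22650, (C,nl)→126400 …(+1); best=4050 via (C,hash)
  {ABD}: card=1000; try (A,nl_idx)→3300, (D,nl_idx)→3950, (A,hash)→4100, (A,merge)→4300, (D,merge)→5950, (D,hash)→6350 …(+2); best=3300 via (A,nl_idx)
  {ABC}: card=2500; try (C,hash)→2350, (C,merge)→3750, (A,hash)→4500, (C,nl_idx)→4950, (A,nl_idx)→7300, (A,merge)→7600 …(+2); best=2350 via (C,hash)
  {BCD}: card=2000; try (C,hash)→2300, (C,merge)→3300, (C,nl_idx)→4100, (D,hash)→6700, (D,nl_idx)→7300, (D,merge)→8800 …(+2); best=2300 via (C,hash)
  {ABDE}: card=25000; try (E,hash)→11500, (A,hash)→14700, (D,hash)→17500, (E,merge)→18300, (A,nl_idx)→71500, (A,merge)→78300 …(+5); best=11500 via (E,hash)
  {ABCE}: card=62500; try (E,hash)→12050, (C,hash)→13500, (A,hash)→19750, (E,merge)→38850, (C,merge)→94150, (C,nl_idx)→112100 …(+5); best=12050 via (E,hash)
  {BCDE}: card=50000; try (E,hash)→11500, (C,hash)→12900, (D,hash)→21950, (E,merge)→30300, (C,merge)→77300, (C,nl_idx)→91500 …(+5); best=11500 via (E,hash)
  {ABCD}: card=10000; try (C,hash)→5700, (A,hash)→7500, (D,hash)→10250, (C,merge)→15100, (C,nl_idx)→20300, (A,merge)→28100 …(+6); best=5700 via (C,hash)
  {ABCDE}: card=250000; try (E,hash)→22900, (C,hash)→37900, (A,hash)→64700, (D,hash)→79950, (E,merge)→159700, (C,merge)→412300 …(+9); best=22900 via (E,hash)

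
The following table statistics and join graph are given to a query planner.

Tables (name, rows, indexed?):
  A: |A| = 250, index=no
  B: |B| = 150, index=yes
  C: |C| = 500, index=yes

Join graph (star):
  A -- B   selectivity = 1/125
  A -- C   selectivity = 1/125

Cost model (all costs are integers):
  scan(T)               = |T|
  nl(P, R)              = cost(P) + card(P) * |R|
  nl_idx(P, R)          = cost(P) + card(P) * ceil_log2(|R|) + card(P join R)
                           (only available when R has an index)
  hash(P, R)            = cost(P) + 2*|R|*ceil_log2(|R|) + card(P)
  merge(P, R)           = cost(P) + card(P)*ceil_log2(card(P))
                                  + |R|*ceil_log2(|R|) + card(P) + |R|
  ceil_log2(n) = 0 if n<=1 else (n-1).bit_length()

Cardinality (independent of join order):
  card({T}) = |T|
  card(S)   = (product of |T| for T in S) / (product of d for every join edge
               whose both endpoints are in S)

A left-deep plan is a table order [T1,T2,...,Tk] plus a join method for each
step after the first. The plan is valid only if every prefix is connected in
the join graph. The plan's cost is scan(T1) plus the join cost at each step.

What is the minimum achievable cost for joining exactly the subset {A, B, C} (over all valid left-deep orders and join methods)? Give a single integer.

Selinger DP over subsets of {A,B,C}:
  {A}: scan cost=250, card=250
  {B}: scan cost=150, card=150
  {C}: scan cost=500, card=500
  {AB}: card=300; try (B,nl_idx)→2550, (B,hash)→2900, (A,merge)→3750, (B,merge)→3850, (A,hash)→4300, (A,nl)→37650 …(+1); best=2550 via (B,nl_idx)
  {AC}: card=1000; try (C,nl_idx)→3500, (A,hash)→5000, (C,merge)→7500, (A,merge)→7750, (C,hash)→9500, (C,nl)→125250 …(+1); best=3500 via (C,nl_idx)
  {ABC}: card=1200; try (C,nl_idx)→6450, (B,hash)→6900, (C,merge)→10550, (C,hash)→11850, (B,nl_idx)→12700, (B,merge)→15850 …(+2); best=6450 via (C,nl_idx)

6450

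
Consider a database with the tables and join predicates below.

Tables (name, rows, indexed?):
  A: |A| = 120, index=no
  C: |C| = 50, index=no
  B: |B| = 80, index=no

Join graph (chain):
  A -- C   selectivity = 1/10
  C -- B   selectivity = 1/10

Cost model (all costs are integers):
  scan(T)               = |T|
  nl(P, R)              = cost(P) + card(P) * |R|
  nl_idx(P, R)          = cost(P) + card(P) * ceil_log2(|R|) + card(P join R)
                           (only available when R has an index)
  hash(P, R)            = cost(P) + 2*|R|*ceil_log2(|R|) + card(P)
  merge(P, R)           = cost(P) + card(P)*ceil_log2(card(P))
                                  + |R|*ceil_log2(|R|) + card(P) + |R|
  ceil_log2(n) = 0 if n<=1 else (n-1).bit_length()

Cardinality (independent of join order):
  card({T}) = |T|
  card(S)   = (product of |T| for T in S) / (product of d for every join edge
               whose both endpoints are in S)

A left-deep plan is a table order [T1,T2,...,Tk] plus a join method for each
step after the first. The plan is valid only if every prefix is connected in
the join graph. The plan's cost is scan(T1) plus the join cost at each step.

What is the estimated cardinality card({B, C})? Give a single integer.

400

Tables in S: B(80), C(50)
Edges inside S: C-B(d=10)
numerator = 80 * 50 = 4000
denominator = 10 = 10
card(S) = 4000 / 10 = 400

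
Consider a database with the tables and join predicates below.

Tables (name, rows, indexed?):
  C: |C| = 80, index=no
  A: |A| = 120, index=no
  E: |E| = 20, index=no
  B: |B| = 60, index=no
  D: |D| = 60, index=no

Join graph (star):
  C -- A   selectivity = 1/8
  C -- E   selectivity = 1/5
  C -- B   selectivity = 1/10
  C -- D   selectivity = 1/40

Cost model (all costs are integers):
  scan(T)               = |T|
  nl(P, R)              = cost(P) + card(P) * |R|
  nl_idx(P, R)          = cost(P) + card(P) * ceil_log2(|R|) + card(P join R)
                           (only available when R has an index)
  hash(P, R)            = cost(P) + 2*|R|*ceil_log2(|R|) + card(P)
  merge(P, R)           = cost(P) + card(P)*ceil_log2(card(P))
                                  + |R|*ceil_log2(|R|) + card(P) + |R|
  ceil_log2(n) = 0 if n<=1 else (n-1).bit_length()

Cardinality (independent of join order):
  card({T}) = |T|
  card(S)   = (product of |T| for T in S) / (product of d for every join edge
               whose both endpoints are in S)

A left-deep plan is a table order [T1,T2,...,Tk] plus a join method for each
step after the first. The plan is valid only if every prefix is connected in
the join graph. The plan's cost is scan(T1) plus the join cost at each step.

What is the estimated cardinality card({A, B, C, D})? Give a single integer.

10800

Tables in S: A(120), B(60), C(80), D(60)
Edges inside S: C-A(d=8), C-B(d=10), C-D(d=40)
numerator = 120 * 60 * 80 * 60 = 34560000
denominator = 8 * 10 * 40 = 3200
card(S) = 34560000 / 3200 = 10800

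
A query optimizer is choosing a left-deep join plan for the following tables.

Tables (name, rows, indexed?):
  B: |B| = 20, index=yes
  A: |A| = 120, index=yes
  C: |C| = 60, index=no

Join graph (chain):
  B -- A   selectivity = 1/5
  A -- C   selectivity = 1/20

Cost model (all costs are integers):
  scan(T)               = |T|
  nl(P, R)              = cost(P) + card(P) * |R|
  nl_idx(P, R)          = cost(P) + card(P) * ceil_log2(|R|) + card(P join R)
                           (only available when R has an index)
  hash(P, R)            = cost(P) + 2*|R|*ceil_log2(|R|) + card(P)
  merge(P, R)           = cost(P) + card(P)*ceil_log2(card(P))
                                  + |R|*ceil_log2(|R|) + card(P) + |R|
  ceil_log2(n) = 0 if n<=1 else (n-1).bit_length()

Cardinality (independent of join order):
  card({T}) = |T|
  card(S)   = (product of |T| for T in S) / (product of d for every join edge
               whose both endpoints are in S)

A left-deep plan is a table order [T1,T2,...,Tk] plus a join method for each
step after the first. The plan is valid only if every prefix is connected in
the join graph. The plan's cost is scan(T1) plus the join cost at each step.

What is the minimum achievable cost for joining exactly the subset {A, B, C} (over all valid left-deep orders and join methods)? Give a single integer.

1400

Selinger DP over subsets of {A,B,C}:
  {B}: scan cost=20, card=20
  {A}: scan cost=120, card=120
  {C}: scan cost=60, card=60
  {AB}: card=480; try (B,hash)→440, (A,nl_idx)→640, (A,merge)→1100, (B,merge)→1200, (B,nl_idx)→1200, (A,hash)→1720 …(+2); best=440 via (B,hash)
  {AC}: card=360; try (A,nl_idx)→840, (C,hash)→960, (A,merge)→1440, (C,merge)→1500, (A,hash)→1800, (A,nl)→7260 …(+1); best=840 via (A,nl_idx)
  {ABC}: card=1440; try (B,hash)→1400, (C,hash)→1640, (B,nl_idx)→4080, (B,merge)→4560, (C,merge)→5660, (B,nl)→8040 …(+1); best=1400 via (B,hash)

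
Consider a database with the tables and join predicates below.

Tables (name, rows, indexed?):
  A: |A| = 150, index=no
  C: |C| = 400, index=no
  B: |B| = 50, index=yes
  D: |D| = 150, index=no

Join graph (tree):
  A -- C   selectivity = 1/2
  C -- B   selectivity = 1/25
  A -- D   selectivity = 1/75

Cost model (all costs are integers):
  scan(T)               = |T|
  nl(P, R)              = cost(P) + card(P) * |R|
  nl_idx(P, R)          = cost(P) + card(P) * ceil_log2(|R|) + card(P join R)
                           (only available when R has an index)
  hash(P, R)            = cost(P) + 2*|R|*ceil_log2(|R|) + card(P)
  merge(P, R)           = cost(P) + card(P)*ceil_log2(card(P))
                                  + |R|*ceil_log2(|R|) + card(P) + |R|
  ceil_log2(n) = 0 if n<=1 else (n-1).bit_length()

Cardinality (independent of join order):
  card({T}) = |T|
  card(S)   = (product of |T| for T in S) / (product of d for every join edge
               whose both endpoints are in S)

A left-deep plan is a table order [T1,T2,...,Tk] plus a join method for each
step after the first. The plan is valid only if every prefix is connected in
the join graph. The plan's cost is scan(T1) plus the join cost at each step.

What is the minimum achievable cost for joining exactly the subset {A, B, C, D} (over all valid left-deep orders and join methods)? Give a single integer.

Selinger DP over subsets of {A,B,C,D}:
  {A}: scan cost=150, card=150
  {C}: scan cost=400, card=400
  {B}: scan cost=50, card=50
  {D}: scan cost=150, card=150
  {AC}: card=30000; try (A,hash)→3200, (C,merge)→5500, (A,merge)→5750, (C,hash)→7500, (C,nl)→60150, (A,nl)→60400; best=3200 via (A,hash)
  {AD}: card=300; try (D,hash)→2700, (A,hash)→2700, (D,merge)→2850, (A,merge)→2850, (D,nl)→22650, (A,nl)→22650; best=2700 via (D,hash)
  {BC}: card=800; try (B,hash)→1400, (B,nl_idx)→3600, (C,merge)→4400, (B,merge)→4750, (C,hash)→7300, (C,nl)→20050 …(+1); best=1400 via (B,hash)
  {ABC}: card=60000; try (A,hash)→4600, (A,merge)→11550, (B,hash)→33800, (A,nl)→121400, (B,nl_idx)→243200, (B,merge)→483550 …(+1); best=4600 via (A,hash)
  {ACD}: card=60000; try (C,merge)→9700, (C,hash)→10200, (D,hash)→35600, (C,nl)→122700, (D,merge)→484550, (D,nl)→4503200; best=9700 via (C,merge)
  {ABCD}: card=120000; try (D,hash)→67000, (B,hash)→70300, (B,nl_idx)→489700, (D,merge)→1025950, (B,merge)→1030050, (B,nl)→3009700 …(+1); best=67000 via (D,hash)

67000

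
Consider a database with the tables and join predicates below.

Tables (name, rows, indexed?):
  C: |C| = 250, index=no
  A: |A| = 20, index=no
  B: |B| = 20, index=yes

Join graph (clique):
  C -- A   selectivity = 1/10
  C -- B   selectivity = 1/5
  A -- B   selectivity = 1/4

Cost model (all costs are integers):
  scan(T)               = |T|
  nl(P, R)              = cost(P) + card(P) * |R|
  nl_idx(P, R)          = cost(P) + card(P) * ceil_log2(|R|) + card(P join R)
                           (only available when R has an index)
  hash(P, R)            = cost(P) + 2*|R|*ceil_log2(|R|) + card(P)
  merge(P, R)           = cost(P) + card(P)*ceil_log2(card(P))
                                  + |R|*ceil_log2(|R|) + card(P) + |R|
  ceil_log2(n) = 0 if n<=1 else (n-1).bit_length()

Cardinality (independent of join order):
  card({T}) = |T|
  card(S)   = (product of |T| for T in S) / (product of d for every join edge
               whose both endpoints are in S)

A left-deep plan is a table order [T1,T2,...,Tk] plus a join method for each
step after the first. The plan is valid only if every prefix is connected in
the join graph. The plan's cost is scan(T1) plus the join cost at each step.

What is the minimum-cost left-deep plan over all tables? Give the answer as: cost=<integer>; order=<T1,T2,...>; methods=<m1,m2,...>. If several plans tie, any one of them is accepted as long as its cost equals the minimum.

Selinger DP (subsets sized 1..n):
  {C}: scan cost=250, card=250
  {A}: scan cost=20, card=20
  {B}: scan cost=20, card=20
  {AC}: card=500; try (A,hash)→700, (C,merge)→2390, (A,merge)→2620, (C,hash)→4040, (C,nl)→5020, (A,nl)→5250; best=700 via (A,hash)
  {BC}: card=1000; try (B,hash)→700, (C,merge)→2390, (B,nl_idx)→2500, (B,merge)→2620, (C,hash)→4040, (C,nl)→5020 …(+1); best=700 via (B,hash)
  {AB}: card=100; try (B,nl_idx)→220, (B,hash)→240, (A,hash)→240, (B,merge)→260, (A,merge)→260, (B,nl)→420 …(+1); best=220 via (B,nl_idx)
  {ABC}: card=500; try (B,hash)→1400, (A,hash)→1900, (C,merge)→3270, (B,nl_idx)→3700, (C,hash)→4320, (B,merge)→5820 …(+4); best=1400 via (B,hash)

cost=1400; order=C,A,B; methods=hash,hash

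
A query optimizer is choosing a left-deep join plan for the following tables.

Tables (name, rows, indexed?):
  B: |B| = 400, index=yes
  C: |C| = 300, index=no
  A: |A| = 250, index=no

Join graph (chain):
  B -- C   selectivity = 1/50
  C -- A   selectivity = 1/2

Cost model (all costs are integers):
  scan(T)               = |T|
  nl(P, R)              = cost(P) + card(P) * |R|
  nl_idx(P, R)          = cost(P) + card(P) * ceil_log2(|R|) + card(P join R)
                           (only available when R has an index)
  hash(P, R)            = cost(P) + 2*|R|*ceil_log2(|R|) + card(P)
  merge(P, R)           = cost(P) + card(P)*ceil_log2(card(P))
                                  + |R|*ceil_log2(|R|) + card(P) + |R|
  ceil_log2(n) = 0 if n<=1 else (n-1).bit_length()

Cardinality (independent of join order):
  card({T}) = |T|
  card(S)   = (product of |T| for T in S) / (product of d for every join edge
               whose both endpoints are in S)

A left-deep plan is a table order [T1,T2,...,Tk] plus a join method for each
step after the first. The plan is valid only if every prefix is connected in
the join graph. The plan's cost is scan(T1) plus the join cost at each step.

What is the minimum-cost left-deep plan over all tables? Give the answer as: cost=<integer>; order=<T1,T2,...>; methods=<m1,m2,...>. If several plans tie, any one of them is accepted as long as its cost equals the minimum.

Selinger DP (subsets sized 1..n):
  {B}: scan cost=400, card=400
  {C}: scan cost=300, card=300
  {A}: scan cost=250, card=250
  {BC}: card=2400; try (B,nl_idx)→5400, (C,hash)→6200, (B,merge)→7300, (C,merge)→7400, (B,hash)→7800, (B,nl)→120300 …(+1); best=5400 via (B,nl_idx)
  {AC}: card=37500; try (A,hash)→4600, (C,merge)→5500, (A,merge)→5550, (C,hash)→5900, (C,nl)→75250, (A,nl)→75300; best=4600 via (A,hash)
  {ABC}: card=300000; try (A,hash)→11800, (A,merge)→38850, (B,hash)→49300, (A,nl)→605400, (B,nl_idx)→642100, (B,merge)→646100 …(+1); best=11800 via (A,hash)

cost=11800; order=C,B,A; methods=nl_idx,hash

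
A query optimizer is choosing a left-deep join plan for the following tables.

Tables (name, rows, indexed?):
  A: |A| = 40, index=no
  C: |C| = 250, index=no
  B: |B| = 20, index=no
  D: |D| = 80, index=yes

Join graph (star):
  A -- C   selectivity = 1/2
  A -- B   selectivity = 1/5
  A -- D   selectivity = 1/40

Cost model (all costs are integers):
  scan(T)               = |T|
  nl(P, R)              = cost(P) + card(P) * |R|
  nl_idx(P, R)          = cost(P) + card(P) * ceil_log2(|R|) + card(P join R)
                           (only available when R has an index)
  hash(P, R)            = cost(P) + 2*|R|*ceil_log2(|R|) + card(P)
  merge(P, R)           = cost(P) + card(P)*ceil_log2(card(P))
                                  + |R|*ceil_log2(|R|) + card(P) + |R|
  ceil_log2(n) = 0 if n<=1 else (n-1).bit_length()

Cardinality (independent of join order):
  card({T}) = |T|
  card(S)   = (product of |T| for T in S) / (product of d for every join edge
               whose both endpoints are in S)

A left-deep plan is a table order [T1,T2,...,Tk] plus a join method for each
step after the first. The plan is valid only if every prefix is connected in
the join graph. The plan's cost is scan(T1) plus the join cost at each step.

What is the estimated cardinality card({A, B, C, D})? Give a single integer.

40000

Tables in S: A(40), B(20), C(250), D(80)
Edges inside S: A-C(d=2), A-B(d=5), A-D(d=40)
numerator = 40 * 20 * 250 * 80 = 16000000
denominator = 2 * 5 * 40 = 400
card(S) = 16000000 / 400 = 40000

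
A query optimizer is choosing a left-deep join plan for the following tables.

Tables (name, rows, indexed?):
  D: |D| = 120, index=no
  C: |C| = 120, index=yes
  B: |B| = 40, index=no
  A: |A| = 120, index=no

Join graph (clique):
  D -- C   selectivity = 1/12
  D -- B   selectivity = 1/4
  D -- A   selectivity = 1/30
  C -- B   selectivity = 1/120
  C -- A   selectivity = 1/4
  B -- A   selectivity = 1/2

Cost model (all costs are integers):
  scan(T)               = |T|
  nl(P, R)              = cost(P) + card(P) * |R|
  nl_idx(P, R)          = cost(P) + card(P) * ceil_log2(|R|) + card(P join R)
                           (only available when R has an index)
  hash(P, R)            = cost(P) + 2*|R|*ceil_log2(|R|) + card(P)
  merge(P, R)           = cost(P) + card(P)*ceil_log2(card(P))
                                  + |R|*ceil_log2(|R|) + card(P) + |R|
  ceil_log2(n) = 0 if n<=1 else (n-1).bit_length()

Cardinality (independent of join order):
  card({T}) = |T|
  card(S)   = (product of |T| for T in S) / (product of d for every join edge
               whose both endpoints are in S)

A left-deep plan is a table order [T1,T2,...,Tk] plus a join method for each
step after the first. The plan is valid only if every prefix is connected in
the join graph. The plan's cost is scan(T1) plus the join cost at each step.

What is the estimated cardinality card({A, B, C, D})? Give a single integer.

50

Tables in S: A(120), B(40), C(120), D(120)
Edges inside S: D-C(d=12), D-B(d=4), D-A(d=30), C-B(d=120), C-A(d=4), B-A(d=2)
numerator = 120 * 40 * 120 * 120 = 69120000
denominator = 12 * 4 * 30 * 120 * 4 * 2 = 1382400
card(S) = 69120000 / 1382400 = 50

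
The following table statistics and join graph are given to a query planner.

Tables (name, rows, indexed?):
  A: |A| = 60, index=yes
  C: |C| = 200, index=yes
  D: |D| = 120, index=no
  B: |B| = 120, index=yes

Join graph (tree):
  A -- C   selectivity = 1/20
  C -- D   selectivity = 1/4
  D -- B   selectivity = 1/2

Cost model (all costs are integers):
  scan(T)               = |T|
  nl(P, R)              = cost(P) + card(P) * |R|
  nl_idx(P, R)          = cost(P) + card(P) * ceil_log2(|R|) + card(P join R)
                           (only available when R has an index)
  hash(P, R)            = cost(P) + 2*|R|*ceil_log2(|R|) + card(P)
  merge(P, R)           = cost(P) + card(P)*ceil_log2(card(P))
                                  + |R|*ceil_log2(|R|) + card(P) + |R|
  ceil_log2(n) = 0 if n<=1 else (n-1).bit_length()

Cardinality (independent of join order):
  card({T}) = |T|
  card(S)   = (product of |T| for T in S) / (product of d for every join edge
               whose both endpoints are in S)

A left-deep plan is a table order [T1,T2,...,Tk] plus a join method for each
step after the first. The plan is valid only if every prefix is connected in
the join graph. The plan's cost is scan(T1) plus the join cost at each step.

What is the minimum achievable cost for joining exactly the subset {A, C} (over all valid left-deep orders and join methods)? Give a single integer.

Selinger DP over subsets of {A,C}:
  {A}: scan cost=60, card=60
  {C}: scan cost=200, card=200
  {AC}: card=600; try (A,hash)→1120, (C,nl_idx)→1140, (A,nl_idx)→2000, (C,merge)→2280, (A,merge)→2420, (C,hash)→3320 …(+2); best=1120 via (A,hash)

1120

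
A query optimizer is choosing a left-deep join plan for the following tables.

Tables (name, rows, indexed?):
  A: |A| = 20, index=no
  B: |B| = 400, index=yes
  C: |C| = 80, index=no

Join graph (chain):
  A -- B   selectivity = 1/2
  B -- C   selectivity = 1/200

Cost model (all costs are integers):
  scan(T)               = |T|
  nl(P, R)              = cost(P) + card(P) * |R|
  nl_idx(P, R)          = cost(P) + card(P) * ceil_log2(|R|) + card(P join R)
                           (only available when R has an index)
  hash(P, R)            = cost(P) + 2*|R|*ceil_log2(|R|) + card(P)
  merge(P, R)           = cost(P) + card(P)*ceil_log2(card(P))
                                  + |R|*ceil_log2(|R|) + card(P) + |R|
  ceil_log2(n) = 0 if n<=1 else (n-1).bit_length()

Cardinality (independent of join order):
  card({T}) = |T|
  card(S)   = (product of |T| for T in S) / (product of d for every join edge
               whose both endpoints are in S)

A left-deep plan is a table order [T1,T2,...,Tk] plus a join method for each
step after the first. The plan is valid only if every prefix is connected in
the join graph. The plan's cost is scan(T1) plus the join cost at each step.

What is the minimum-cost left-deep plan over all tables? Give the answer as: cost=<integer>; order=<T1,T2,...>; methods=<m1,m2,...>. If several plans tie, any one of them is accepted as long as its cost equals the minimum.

cost=1320; order=C,B,A; methods=nl_idx,hash

Selinger DP (subsets sized 1..n):
  {A}: scan cost=20, card=20
  {B}: scan cost=400, card=400
  {C}: scan cost=80, card=80
  {AB}: card=4000; try (A,hash)→1000, (B,merge)→4140, (B,nl_idx)→4200, (A,merge)→4520, (B,hash)→7240, (B,nl)→8020 …(+1); best=1000 via (A,hash)
  {BC}: card=160; try (B,nl_idx)→960, (C,hash)→1920, (B,merge)→4720, (C,merge)→5040, (B,hash)→7360, (B,nl)→32080 …(+1); best=960 via (B,nl_idx)
  {ABC}: card=1600; try (A,hash)→1320, (A,merge)→2520, (A,nl)→4160, (C,hash)→6120, (C,merge)→53640, (C,nl)→321000; best=1320 via (A,hash)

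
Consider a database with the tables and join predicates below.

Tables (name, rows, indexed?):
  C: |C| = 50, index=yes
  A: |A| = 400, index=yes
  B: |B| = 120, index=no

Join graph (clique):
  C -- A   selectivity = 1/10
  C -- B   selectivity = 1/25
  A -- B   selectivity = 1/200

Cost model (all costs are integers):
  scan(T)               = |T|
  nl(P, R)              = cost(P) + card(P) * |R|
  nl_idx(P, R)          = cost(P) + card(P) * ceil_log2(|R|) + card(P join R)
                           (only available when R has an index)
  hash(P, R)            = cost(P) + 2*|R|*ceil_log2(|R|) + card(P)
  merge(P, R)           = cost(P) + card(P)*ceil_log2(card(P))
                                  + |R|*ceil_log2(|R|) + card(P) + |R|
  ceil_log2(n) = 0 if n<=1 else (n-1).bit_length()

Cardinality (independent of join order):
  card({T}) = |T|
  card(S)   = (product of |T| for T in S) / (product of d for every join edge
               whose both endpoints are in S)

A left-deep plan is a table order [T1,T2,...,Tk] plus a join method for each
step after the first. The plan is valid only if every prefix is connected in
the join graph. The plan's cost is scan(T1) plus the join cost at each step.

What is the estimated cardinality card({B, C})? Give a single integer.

Tables in S: B(120), C(50)
Edges inside S: C-B(d=25)
numerator = 120 * 50 = 6000
denominator = 25 = 25
card(S) = 6000 / 25 = 240

240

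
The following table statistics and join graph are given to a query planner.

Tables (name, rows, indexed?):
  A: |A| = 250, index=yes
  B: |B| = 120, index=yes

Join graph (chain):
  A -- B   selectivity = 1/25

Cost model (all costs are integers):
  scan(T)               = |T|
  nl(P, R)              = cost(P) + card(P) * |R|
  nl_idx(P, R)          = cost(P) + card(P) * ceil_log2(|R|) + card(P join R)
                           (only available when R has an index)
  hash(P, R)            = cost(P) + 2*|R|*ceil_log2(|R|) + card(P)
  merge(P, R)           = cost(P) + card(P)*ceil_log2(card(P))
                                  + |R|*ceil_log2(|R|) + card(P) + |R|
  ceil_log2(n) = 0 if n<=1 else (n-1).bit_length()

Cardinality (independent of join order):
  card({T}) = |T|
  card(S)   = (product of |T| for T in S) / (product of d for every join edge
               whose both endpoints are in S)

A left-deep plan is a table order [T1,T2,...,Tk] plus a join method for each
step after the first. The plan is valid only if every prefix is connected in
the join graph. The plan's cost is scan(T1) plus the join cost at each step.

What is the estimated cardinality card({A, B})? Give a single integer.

1200

Tables in S: A(250), B(120)
Edges inside S: A-B(d=25)
numerator = 250 * 120 = 30000
denominator = 25 = 25
card(S) = 30000 / 25 = 1200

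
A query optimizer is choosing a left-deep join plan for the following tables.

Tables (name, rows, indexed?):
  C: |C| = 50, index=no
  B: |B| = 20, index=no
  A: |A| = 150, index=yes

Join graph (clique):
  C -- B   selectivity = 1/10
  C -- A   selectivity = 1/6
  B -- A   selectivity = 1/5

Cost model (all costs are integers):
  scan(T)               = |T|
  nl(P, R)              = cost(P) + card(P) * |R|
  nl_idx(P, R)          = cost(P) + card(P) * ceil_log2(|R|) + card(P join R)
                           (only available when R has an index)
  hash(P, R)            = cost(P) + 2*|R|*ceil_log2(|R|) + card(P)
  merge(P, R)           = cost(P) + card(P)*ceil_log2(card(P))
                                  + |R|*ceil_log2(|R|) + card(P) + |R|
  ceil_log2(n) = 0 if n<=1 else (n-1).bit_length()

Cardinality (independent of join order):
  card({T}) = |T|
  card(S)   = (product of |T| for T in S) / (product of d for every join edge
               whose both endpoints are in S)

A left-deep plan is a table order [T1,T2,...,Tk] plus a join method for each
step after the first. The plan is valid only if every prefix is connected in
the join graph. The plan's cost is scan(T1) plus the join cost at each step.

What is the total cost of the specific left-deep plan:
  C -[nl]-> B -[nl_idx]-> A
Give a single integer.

2350

step 1: scan C: cost=50, card=50
step 2: join B via nl
    card(P join B) = 50*20/(10) = 100
    cost = 50 + 50*20 = 1050
step 3: join A via nl_idx
    card(P join A) = 100*150/(6*5) = 500
    cost = 1050 + 100*8 + 500 = 2350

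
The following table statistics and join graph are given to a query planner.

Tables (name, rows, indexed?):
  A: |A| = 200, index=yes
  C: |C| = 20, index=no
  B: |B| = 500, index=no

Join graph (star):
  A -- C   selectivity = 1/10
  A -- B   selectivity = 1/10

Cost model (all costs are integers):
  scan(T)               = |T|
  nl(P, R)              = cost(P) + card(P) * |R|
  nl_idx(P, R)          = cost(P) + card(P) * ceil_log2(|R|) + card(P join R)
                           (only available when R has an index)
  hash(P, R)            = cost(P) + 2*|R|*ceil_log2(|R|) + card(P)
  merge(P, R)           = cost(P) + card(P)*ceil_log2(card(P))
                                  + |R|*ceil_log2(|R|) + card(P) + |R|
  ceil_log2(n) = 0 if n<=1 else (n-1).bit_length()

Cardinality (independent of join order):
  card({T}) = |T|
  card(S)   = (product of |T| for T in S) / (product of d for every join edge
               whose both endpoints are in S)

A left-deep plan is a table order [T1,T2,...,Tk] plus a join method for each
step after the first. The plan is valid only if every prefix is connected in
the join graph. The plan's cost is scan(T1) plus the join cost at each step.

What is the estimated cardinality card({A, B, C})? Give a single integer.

Tables in S: A(200), B(500), C(20)
Edges inside S: A-C(d=10), A-B(d=10)
numerator = 200 * 500 * 20 = 2000000
denominator = 10 * 10 = 100
card(S) = 2000000 / 100 = 20000

20000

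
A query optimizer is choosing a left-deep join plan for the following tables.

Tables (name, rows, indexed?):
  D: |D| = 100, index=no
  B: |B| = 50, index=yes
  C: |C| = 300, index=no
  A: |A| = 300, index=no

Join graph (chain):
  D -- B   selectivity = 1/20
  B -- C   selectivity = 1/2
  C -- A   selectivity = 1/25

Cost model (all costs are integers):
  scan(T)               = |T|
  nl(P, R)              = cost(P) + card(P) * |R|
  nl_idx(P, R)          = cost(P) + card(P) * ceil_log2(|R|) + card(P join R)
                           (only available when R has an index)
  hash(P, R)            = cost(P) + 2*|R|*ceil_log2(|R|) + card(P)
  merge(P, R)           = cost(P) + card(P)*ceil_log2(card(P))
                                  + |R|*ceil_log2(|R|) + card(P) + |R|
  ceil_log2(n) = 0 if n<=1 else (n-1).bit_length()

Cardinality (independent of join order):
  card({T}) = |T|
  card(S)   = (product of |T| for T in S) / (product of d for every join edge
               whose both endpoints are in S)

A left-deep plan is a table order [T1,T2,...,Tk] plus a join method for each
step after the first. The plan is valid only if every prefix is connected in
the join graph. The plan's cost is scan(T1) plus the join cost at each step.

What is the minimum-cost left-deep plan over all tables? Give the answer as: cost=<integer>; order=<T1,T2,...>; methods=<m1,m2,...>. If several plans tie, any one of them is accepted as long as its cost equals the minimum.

Selinger DP (subsets sized 1..n):
  {D}: scan cost=100, card=100
  {B}: scan cost=50, card=50
  {C}: scan cost=300, card=300
  {A}: scan cost=300, card=300
  {BD}: card=250; try (B,hash)→800, (B,nl_idx)→950, (D,merge)→1200, (B,merge)→1250, (D,hash)→1500, (D,nl)→5050 …(+1); best=800 via (B,hash)
  {BC}: card=7500; try (B,hash)→1200, (C,merge)→3400, (B,merge)→3650, (C,hash)→5500, (B,nl_idx)→9600, (C,nl)→15050 …(+1); best=1200 via (B,hash)
  {AC}: card=3600; try (C,hash)→6000, (A,hash)→6000, (C,merge)→6300, (A,merge)→6300, (C,nl)→90300, (A,nl)→90300; best=6000 via (C,hash)
  {BCD}: card=37500; try (C,merge)→6050, (C,hash)→6450, (D,hash)→10100, (C,nl)→75800, (D,merge)→107000, (D,nl)→751200; best=6050 via (C,merge)
  {ABC}: card=90000; try (B,hash)→10200, (A,hash)→14100, (B,merge)→53150, (A,merge)→109200, (B,nl_idx)→117600, (B,nl)→186000 …(+1); best=10200 via (B,hash)
  {ABCD}: card=450000; try (A,hash)→48950, (D,hash)→101600, (A,merge)→646550, (D,merge)→1631000, (D,nl)→9010200, (A,nl)→11256050; best=48950 via (A,hash)

cost=48950; order=D,B,C,A; methods=hash,merge,hash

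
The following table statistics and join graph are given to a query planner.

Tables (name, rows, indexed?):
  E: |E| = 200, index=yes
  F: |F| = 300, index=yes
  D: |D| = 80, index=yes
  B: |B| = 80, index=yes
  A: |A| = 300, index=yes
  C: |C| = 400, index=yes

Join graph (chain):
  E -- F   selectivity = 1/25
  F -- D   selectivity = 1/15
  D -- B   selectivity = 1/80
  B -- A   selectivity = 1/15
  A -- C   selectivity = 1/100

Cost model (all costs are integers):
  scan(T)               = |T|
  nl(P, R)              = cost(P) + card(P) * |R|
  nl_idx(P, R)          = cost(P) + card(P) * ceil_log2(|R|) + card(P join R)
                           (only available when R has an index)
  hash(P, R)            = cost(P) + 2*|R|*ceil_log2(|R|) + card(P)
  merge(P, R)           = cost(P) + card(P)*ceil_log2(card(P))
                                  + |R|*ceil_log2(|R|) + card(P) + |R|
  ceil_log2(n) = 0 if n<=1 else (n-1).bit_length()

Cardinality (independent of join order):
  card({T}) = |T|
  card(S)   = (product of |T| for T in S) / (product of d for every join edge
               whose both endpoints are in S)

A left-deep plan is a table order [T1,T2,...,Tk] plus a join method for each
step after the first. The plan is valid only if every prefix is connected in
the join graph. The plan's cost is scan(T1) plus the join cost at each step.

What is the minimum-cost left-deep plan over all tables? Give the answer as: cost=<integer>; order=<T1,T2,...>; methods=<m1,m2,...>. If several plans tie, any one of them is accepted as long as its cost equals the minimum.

cost=154840; order=B,D,A,C,F,E; methods=nl_idx,nl_idx,hash,hash,hash

Selinger DP (subsets sized 1..n):
  {E}: scan cost=200, card=200
  {F}: scan cost=300, card=300
  {D}: scan cost=80, card=80
  {B}: scan cost=80, card=80
  {A}: scan cost=300, card=300
  {C}: scan cost=400, card=400
  {EF}: card=2400; try (E,hash)→3800, (F,nl_idx)→4400, (F,merge)→5000, (E,merge)→5100, (E,nl_idx)→5100, (F,hash)→5800 …(+2); best=3800 via (E,hash)
  {DF}: card=1600; try (D,hash)→1720, (F,nl_idx)→2400, (F,merge)→3720, (D,merge)→3940, (D,nl_idx)→4000, (F,hash)→5560 …(+2); best=1720 via (D,hash)
  {BD}: card=80; try (D,nl_idx)→720, (B,nl_idx)→720, (D,hash)→1280, (B,hash)→1280, (D,merge)→1360, (B,merge)→1360 …(+2); best=720 via (D,nl_idx)
  {AB}: card=1600; try (B,hash)→1720, (A,nl_idx)→2400, (A,merge)→3720, (B,merge)→3940, (B,nl_idx)→4000, (A,hash)→5560 …(+2); best=1720 via (B,hash)
  {AC}: card=1200; try (C,nl_idx)→4200, (A,nl_idx)→5200, (A,hash)→6200, (C,merge)→7300, (A,merge)→7400, (C,hash)→7800 …(+2); best=4200 via (C,nl_idx)
  {DEF}: card=12800; try (E,hash)→6520, (D,hash)→7320, (E,merge)→22720, (E,nl_idx)→27320, (D,nl_idx)→33400, (D,merge)→35640 …(+2); best=6520 via (E,hash)
  {BDF}: card=1600; try (F,nl_idx)→3040, (F,merge)→4360, (B,hash)→4440, (F,hash)→6200, (B,nl_idx)→14520, (B,merge)→21560 …(+2); best=3040 via (F,nl_idx)
  {ABD}: card=1600; try (A,nl_idx)→3040, (A,merge)→4360, (D,hash)→4440, (A,hash)→6200, (D,nl_idx)→14520, (D,merge)→21560 …(+2); best=3040 via (A,nl_idx)
  {ABC}: card=6400; try (B,hash)→6520, (C,hash)→10520, (B,nl_idx)→19000, (B,merge)→19240, (C,nl_idx)→22520, (C,merge)→24920 …(+2); best=6520 via (B,hash)
  {BDEF}: card=12800; try (E,hash)→7840, (B,hash)→20440, (E,merge)→24040, (E,nl_idx)→28640, (B,nl_idx)→108920, (B,merge)→199160 …(+2); best=7840 via (E,hash)
  {ABDF}: card=32000; try (F,hash)→10040, (A,hash)→10040, (F,merge)→25240, (A,merge)→25240, (F,nl_idx)→49440, (A,nl_idx)→49440 …(+2); best=10040 via (F,hash)
  {ABCD}: card=6400; try (C,hash)→11840, (D,hash)→14040, (C,nl_idx)→23840, (C,merge)→26240, (D,nl_idx)→57720, (D,merge)→96760 …(+2); best=11840 via (C,hash)
  {ABDEF}: card=256000; try (A,hash)→26040, (E,hash)→45240, (A,merge)→202840, (A,nl_idx)→379040, (E,nl_idx)→522040, (E,merge)→523840 …(+2); best=26040 via (A,hash)
  {ABCDF}: card=128000; try (F,hash)→23640, (C,hash)→49240, (F,merge)→104440, (F,nl_idx)→197440, (C,nl_idx)→426040, (C,merge)→526040 …(+2); best=23640 via (F,hash)
  {ABCDEF}: card=1024000; try (E,hash)→154840, (C,hash)→289240, (E,nl_idx)→2071640, (E,merge)→2329440, (C,nl_idx)→3354040, (C,merge)→4894040 …(+2); best=154840 via (E,hash)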